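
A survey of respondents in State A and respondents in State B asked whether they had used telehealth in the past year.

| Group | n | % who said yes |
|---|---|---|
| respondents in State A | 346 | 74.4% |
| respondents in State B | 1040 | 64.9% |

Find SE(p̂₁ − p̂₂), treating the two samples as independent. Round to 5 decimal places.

Each SE is √(p̂(1−p̂)/n): √(0.7440·0.2560/346) = 0.02346 and √(0.6490·0.3510/1040) = 0.01480.
SE(p̂₁ − p̂₂) = √(SE₁² + SE₂²) = √(0.0005503716 + 0.00021904) = 0.02774, since the two samples are independent.

0.02774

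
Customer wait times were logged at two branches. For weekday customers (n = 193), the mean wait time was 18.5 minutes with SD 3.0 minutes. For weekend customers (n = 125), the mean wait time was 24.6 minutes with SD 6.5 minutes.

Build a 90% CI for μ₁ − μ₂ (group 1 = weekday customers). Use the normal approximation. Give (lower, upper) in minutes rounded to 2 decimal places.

(-7.12, -5.08)

Per-group SEs: s₁/√n₁ = 3.0/√193 = 0.2159, s₂/√n₂ = 6.5/√125 = 0.5814.
Unpooled SE of the difference: √(0.04661281 + 0.33802596) = 0.6202.
Margin of error = z* · SE = 1.645 × 0.6202 = 1.0202.
x̄₁ − x̄₂ = 18.5 − 24.6 = -6.1000.
CI: -6.1000 ± 1.0202 = (-7.12, -5.08).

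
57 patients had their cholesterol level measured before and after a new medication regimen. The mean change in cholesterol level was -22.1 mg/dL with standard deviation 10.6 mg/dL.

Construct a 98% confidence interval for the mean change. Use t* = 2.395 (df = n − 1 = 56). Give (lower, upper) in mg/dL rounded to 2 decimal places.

(-25.46, -18.74)

This is a matched-pairs design, so SE = s_d/√n = 10.6/√57 = 1.4040.
Margin = 2.395 × 1.4040 = 3.3626; the interval is -22.1 ± 3.3626 = (-25.46, -18.74).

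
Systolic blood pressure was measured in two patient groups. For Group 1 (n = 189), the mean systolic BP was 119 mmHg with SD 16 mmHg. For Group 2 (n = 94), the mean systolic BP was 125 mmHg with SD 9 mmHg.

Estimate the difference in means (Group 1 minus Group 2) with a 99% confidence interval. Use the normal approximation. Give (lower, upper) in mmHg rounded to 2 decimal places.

(-9.83, -2.17)

SE₁ = s₁/√n₁ = 16/√189 = 1.1638; SE₂ = 9/√94 = 0.9283.
Independent samples, unequal variances: SE_diff = √(SE₁² + SE₂²) = √(1.35443044 + 0.86174089) = 1.4887.
z* = 2.576, so margin of error = 2.576 × 1.4887 = 3.8349.
Difference in means = 119 − 125 = -6.0000.
-6.0000 ± 3.8349 → (-9.83, -2.17).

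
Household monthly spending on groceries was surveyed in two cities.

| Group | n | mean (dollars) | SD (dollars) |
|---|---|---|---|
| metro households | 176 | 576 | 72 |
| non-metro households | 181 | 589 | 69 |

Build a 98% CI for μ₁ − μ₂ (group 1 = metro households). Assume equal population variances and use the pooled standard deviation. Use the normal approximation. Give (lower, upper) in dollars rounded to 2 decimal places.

Pooled variance s_p² = [175·72² + 180·69²] / (176+181−2) = 4969.5211, so s_p = 70.4948.
SE_diff = s_p·√(1/n₁ + 1/n₂) = 70.4948·√(1/176 + 1/181) = 7.4627.
z* = 2.326; margin = 2.326 × 7.4627 = 17.3582.
Difference = 576 − 589 = -13.0000.
-13.0000 ± 17.3582 → (-30.36, 4.36).

(-30.36, 4.36)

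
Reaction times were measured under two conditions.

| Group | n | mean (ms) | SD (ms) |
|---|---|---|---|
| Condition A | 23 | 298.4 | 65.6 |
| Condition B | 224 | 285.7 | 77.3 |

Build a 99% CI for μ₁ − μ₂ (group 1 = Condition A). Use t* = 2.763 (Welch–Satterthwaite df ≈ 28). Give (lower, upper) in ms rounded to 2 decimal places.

SE₁ = s₁/√n₁ = 65.6/√23 = 13.6785; SE₂ = 77.3/√224 = 5.1648.
Independent samples, unequal variances: SE_diff = √(SE₁² + SE₂²) = √(187.10136225 + 26.67515904) = 14.6211.
t* = 2.763, so margin of error = 2.763 × 14.6211 = 40.3981.
Difference in means = 298.4 − 285.7 = 12.7000.
12.7000 ± 40.3981 → (-27.70, 53.10).

(-27.70, 53.10)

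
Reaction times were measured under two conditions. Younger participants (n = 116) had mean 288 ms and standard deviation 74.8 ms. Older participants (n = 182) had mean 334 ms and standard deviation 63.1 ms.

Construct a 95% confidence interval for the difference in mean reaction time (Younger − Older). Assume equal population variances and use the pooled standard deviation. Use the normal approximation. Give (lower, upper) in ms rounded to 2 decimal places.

s_p = √[((n₁−1)s₁² + (n₂−1)s₂²)/(n₁+n₂−2)] = √[(115·74.8² + 181·63.1²)/296] = 67.8856.
SE = 67.8856·√(1/116 + 1/182) = 8.0653.
With z* = 1.960, margin = 1.960 × 8.0653 = 15.8080.
x̄₁ − x̄₂ = 288 − 334 = -46.0000; interval -46.0000 ± 15.8080 = (-61.81, -30.19).

(-61.81, -30.19)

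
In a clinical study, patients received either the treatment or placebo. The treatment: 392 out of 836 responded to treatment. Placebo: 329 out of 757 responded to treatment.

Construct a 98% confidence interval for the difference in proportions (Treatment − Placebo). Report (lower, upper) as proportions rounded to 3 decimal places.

(-0.024, 0.092)

p̂₁ = 392/836 = 0.4689 and p̂₂ = 329/757 = 0.4346.
SE₁ = √(p̂₁(1−p̂₁)/n₁) = √(0.4689·0.5311/836) = 0.01726; SE₂ = √(0.4346·0.5654/757) = 0.01802.
Independent samples: SE of the difference = √(SE₁² + SE₂²) = √(0.0002979076 + 0.0003247204) = 0.02495.
z* for 98% confidence is 2.326, so the margin of error is 2.326 × 0.02495 = 0.05803.
Point estimate p̂₁ − p̂₂ = 0.4689 − 0.4346 = 0.0343.
0.0343 ± 0.05803 → (-0.024, 0.092).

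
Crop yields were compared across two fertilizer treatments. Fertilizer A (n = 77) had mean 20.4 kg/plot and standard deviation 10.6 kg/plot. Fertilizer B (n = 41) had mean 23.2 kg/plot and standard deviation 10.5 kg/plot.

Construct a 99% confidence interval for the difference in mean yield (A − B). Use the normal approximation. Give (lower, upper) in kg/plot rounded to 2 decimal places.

(-8.05, 2.45)

SE₁ = s₁/√n₁ = 10.6/√77 = 1.2080; SE₂ = 10.5/√41 = 1.6398.
Independent samples, unequal variances: SE_diff = √(SE₁² + SE₂²) = √(1.459264 + 2.68894404) = 2.0367.
z* = 2.576, so margin of error = 2.576 × 2.0367 = 5.2465.
Difference in means = 20.4 − 23.2 = -2.8000.
-2.8000 ± 5.2465 → (-8.05, 2.45).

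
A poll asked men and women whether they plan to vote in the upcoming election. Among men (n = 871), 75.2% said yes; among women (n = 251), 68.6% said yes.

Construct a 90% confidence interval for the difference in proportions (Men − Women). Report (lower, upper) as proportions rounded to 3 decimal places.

(0.012, 0.120)

SE₁ = √(p̂₁(1−p̂₁)/n₁) = √(0.7520·0.2480/871) = 0.01463; SE₂ = √(0.6860·0.3140/251) = 0.02929.
Independent samples: SE of the difference = √(SE₁² + SE₂²) = √(0.0002140369 + 0.0008579041) = 0.03274.
z* for 90% confidence is 1.645, so the margin of error is 1.645 × 0.03274 = 0.05386.
Point estimate p̂₁ − p̂₂ = 0.7520 − 0.6860 = 0.0660.
0.0660 ± 0.05386 → (0.012, 0.120).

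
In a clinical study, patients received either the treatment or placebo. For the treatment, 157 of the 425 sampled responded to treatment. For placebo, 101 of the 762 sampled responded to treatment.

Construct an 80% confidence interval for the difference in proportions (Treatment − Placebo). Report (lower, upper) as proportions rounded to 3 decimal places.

(0.203, 0.271)

First, p̂₁ = 157/425 = 0.3694; p̂₂ = 101/762 = 0.1325.
The two standard errors are √(0.3694×0.6306/425) = 0.02341 and √(0.1325×0.8675/762) = 0.01228.
Because the samples are independent, SE_diff = √(0.02341² + 0.01228²) = 0.02644.
Using z* = 1.282 for 80%, ME = 1.282 × 0.02644 = 0.03390.
p̂₁ − p̂₂ = 0.2369; interval 0.2369 ± 0.03390 gives (0.203, 0.271).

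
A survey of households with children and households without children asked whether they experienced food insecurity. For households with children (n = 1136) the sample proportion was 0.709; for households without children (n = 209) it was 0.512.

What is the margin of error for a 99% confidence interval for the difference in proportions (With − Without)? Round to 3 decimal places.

0.096

Each SE is √(p̂(1−p̂)/n): √(0.7090·0.2910/1136) = 0.01348 and √(0.5120·0.4880/209) = 0.03458.
SE(p̂₁ − p̂₂) = √(SE₁² + SE₂²) = √(0.0001817104 + 0.0011957764) = 0.03711, since the two samples are independent.
At 99% confidence z* = 2.576; margin = 2.576 × 0.03711 = 0.09560.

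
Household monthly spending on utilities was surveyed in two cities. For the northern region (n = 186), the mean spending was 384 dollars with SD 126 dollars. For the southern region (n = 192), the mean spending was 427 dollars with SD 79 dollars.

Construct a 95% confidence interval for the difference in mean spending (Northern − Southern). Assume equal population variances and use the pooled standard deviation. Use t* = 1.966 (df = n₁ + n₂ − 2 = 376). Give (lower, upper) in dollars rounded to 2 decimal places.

(-64.20, -21.80)

Pooled variance s_p² = [185·126² + 191·79²] / (186+192−2) = 10981.6250, so s_p = 104.7932.
SE_diff = s_p·√(1/n₁ + 1/n₂) = 104.7932·√(1/186 + 1/192) = 10.7813.
t* = 1.966; margin = 1.966 × 10.7813 = 21.1960.
Difference = 384 − 427 = -43.0000.
-43.0000 ± 21.1960 → (-64.20, -21.80).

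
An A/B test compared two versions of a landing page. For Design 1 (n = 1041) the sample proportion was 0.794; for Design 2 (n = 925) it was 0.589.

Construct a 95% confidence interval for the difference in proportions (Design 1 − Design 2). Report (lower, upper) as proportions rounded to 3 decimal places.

(0.165, 0.245)

The two standard errors are √(0.7940×0.2060/1041) = 0.01253 and √(0.5890×0.4110/925) = 0.01618.
Because the samples are independent, SE_diff = √(0.01253² + 0.01618²) = 0.02046.
Using z* = 1.960 for 95%, ME = 1.960 × 0.02046 = 0.04010.
p̂₁ − p̂₂ = 0.2050; interval 0.2050 ± 0.04010 gives (0.165, 0.245).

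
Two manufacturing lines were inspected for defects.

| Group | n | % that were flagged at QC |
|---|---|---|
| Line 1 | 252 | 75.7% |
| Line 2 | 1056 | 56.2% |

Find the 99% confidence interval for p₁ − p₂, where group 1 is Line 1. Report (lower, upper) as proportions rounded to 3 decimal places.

SE₁ = √(p̂₁(1−p̂₁)/n₁) = √(0.7570·0.2430/252) = 0.02702; SE₂ = √(0.5620·0.4380/1056) = 0.01527.
Independent samples: SE of the difference = √(SE₁² + SE₂²) = √(0.0007300804 + 0.0002331729) = 0.03104.
z* for 99% confidence is 2.576, so the margin of error is 2.576 × 0.03104 = 0.07996.
Point estimate p̂₁ − p̂₂ = 0.7570 − 0.5620 = 0.1950.
0.1950 ± 0.07996 → (0.115, 0.275).

(0.115, 0.275)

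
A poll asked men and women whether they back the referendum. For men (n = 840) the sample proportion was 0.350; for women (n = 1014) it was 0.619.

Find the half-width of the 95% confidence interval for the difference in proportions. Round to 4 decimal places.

The two standard errors are √(0.3500×0.6500/840) = 0.01646 and √(0.6190×0.3810/1014) = 0.01525.
Because the samples are independent, SE_diff = √(0.01646² + 0.01525²) = 0.02244.
Using z* = 1.960 for 95%, ME = 1.960 × 0.02244 = 0.04398.

0.0440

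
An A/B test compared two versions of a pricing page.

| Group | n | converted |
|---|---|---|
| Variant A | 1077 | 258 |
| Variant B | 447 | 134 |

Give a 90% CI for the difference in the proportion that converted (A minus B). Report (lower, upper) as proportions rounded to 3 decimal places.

(-0.102, -0.019)

Sample proportions: 258/1077 = 0.2396, 134/447 = 0.2998.
Each SE is √(p̂(1−p̂)/n): √(0.2396·0.7604/1077) = 0.01301 and √(0.2998·0.7002/447) = 0.02167.
SE(p̂₁ − p̂₂) = √(SE₁² + SE₂²) = √(0.0001692601 + 0.0004695889) = 0.02528, since the two samples are independent.
At 90% confidence z* = 1.645; margin = 1.645 × 0.02528 = 0.04159.
The difference is 0.2396 − 0.2998 = -0.0602, so the interval is -0.0602 ± 0.04159 = (-0.102, -0.019).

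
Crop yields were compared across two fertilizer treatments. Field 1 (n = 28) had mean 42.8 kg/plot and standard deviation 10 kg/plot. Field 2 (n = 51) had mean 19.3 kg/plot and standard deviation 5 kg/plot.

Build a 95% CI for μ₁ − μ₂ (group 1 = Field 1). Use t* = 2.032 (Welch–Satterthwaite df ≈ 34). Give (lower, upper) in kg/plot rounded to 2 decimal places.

SE₁ = s₁/√n₁ = 10/√28 = 1.8898; SE₂ = 5/√51 = 0.7001.
Independent samples, unequal variances: SE_diff = √(SE₁² + SE₂²) = √(3.57134404 + 0.49014001) = 2.0153.
t* = 2.032, so margin of error = 2.032 × 2.0153 = 4.0951.
Difference in means = 42.8 − 19.3 = 23.5000.
23.5000 ± 4.0951 → (19.40, 27.60).

(19.40, 27.60)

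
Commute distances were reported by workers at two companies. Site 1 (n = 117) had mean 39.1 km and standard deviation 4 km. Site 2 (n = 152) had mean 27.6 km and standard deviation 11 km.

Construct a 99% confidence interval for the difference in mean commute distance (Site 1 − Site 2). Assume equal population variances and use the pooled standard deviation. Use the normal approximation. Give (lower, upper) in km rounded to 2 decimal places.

s_p = √[((n₁−1)s₁² + (n₂−1)s₂²)/(n₁+n₂−2)] = √[(116·4² + 151·11²)/267] = 8.6823.
SE = 8.6823·√(1/117 + 1/152) = 1.0678.
With z* = 2.576, margin = 2.576 × 1.0678 = 2.7507.
x̄₁ − x̄₂ = 39.1 − 27.6 = 11.5000; interval 11.5000 ± 2.7507 = (8.75, 14.25).

(8.75, 14.25)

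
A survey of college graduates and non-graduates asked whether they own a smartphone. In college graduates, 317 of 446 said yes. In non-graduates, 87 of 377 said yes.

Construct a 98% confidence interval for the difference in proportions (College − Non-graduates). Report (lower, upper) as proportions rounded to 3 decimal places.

(0.409, 0.551)

Sample proportions: 317/446 = 0.7108, 87/377 = 0.2308.
Each SE is √(p̂(1−p̂)/n): √(0.7108·0.2892/446) = 0.02147 and √(0.2308·0.7692/377) = 0.02170.
SE(p̂₁ − p̂₂) = √(SE₁² + SE₂²) = √(0.0004609609 + 0.00047089) = 0.03053, since the two samples are independent.
At 98% confidence z* = 2.326; margin = 2.326 × 0.03053 = 0.07101.
The difference is 0.7108 − 0.2308 = 0.4800, so the interval is 0.4800 ± 0.07101 = (0.409, 0.551).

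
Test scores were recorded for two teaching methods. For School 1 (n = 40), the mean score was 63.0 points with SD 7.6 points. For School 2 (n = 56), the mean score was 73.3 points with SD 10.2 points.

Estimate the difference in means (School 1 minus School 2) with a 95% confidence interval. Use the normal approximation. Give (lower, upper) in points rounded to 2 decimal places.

SE₁ = s₁/√n₁ = 7.6/√40 = 1.2017; SE₂ = 10.2/√56 = 1.3630.
Independent samples, unequal variances: SE_diff = √(SE₁² + SE₂²) = √(1.44408289 + 1.857769) = 1.8171.
z* = 1.960, so margin of error = 1.960 × 1.8171 = 3.5615.
Difference in means = 63.0 − 73.3 = -10.3000.
-10.3000 ± 3.5615 → (-13.86, -6.74).

(-13.86, -6.74)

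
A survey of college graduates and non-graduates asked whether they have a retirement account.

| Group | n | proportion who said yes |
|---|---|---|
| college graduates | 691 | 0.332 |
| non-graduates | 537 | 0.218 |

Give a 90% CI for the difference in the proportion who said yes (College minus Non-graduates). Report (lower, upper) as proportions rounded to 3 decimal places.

(0.072, 0.156)

SE₁ = √(p̂₁(1−p̂₁)/n₁) = √(0.3320·0.6680/691) = 0.01792; SE₂ = √(0.2180·0.7820/537) = 0.01782.
Independent samples: SE of the difference = √(SE₁² + SE₂²) = √(0.0003211264 + 0.0003175524) = 0.02527.
z* for 90% confidence is 1.645, so the margin of error is 1.645 × 0.02527 = 0.04157.
Point estimate p̂₁ − p̂₂ = 0.3320 − 0.2180 = 0.1140.
0.1140 ± 0.04157 → (0.072, 0.156).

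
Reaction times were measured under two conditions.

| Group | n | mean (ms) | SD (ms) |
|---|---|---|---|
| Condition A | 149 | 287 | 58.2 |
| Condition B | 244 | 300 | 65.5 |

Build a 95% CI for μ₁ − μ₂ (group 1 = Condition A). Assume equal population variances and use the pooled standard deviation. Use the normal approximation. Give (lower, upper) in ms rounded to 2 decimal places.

Pooled variance s_p² = [148·58.2² + 243·65.5²] / (149+244−2) = 3948.4457, so s_p = 62.8367.
SE_diff = s_p·√(1/n₁ + 1/n₂) = 62.8367·√(1/149 + 1/244) = 6.5331.
z* = 1.960; margin = 1.960 × 6.5331 = 12.8049.
Difference = 287 − 300 = -13.0000.
-13.0000 ± 12.8049 → (-25.80, -0.20).

(-25.80, -0.20)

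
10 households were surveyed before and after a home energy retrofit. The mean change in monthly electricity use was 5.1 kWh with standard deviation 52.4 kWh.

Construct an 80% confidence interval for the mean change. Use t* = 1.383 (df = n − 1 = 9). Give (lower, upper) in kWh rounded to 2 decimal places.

(-17.82, 28.02)

This is a matched-pairs design, so SE = s_d/√n = 52.4/√10 = 16.5703.
Margin = 1.383 × 16.5703 = 22.9167; the interval is 5.1 ± 22.9167 = (-17.82, 28.02).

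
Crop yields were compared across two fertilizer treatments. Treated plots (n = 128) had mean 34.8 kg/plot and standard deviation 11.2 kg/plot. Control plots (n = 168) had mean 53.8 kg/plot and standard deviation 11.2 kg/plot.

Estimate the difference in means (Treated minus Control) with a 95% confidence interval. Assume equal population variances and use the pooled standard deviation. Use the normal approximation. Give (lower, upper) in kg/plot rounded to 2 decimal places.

(-21.58, -16.42)

s_p = √[((n₁−1)s₁² + (n₂−1)s₂²)/(n₁+n₂−2)] = √[(127·11.2² + 167·11.2²)/294] = 11.2000.
SE = 11.2000·√(1/128 + 1/168) = 1.3140.
With z* = 1.960, margin = 1.960 × 1.3140 = 2.5754.
x̄₁ − x̄₂ = 34.8 − 53.8 = -19.0000; interval -19.0000 ± 2.5754 = (-21.58, -16.42).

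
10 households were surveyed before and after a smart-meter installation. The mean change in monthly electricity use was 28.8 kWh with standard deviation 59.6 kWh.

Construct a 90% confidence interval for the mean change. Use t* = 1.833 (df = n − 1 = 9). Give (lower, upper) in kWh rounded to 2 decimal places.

This is a matched-pairs design, so SE = s_d/√n = 59.6/√10 = 18.8472.
Margin = 1.833 × 18.8472 = 34.5469; the interval is 28.8 ± 34.5469 = (-5.75, 63.35).

(-5.75, 63.35)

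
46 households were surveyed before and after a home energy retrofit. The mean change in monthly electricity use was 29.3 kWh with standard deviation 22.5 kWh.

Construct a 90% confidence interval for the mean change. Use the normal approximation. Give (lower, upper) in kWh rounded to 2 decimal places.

This is a matched-pairs design, so SE = s_d/√n = 22.5/√46 = 3.3174.
Margin = 1.645 × 3.3174 = 5.4571; the interval is 29.3 ± 5.4571 = (23.84, 34.76).

(23.84, 34.76)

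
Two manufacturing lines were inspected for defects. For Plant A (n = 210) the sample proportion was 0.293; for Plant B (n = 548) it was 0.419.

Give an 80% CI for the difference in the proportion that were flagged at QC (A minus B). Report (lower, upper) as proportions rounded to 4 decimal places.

(-0.1745, -0.0775)

SE₁ = √(p̂₁(1−p̂₁)/n₁) = √(0.2930·0.7070/210) = 0.03141; SE₂ = √(0.4190·0.5810/548) = 0.02108.
Independent samples: SE of the difference = √(SE₁² + SE₂²) = √(0.0009865881 + 0.0004443664) = 0.03783.
z* for 80% confidence is 1.282, so the margin of error is 1.282 × 0.03783 = 0.04850.
Point estimate p̂₁ − p̂₂ = 0.2930 − 0.4190 = -0.1260.
-0.1260 ± 0.04850 → (-0.1745, -0.0775).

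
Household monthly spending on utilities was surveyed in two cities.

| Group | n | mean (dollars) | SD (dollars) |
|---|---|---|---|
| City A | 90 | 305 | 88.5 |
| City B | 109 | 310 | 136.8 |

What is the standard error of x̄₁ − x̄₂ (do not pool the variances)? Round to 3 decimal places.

16.085

Standard errors of each mean: 88.5/√90 = 9.3287 and 136.8/√109 = 13.1031.
SE(x̄₁ − x̄₂) = √(9.3287² + 13.1031²) = 16.0846 for independent samples with unequal variances.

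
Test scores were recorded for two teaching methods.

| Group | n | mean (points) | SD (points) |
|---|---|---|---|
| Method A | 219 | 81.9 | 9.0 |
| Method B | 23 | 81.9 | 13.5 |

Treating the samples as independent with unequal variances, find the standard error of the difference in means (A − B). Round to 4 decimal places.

Per-group SEs: s₁/√n₁ = 9.0/√219 = 0.6082, s₂/√n₂ = 13.5/√23 = 2.8149.
Unpooled SE of the difference: √(0.36990724 + 7.92366201) = 2.8799.

2.8799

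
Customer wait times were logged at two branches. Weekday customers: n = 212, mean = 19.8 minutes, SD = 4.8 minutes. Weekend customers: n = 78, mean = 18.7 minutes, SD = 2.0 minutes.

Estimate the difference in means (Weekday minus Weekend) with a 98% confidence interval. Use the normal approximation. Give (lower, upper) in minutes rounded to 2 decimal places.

Per-group SEs: s₁/√n₁ = 4.8/√212 = 0.3297, s₂/√n₂ = 2.0/√78 = 0.2265.
Unpooled SE of the difference: √(0.10870209 + 0.05130225) = 0.4000.
Margin of error = z* · SE = 2.326 × 0.4000 = 0.9304.
x̄₁ − x̄₂ = 19.8 − 18.7 = 1.1000.
CI: 1.1000 ± 0.9304 = (0.17, 2.03).

(0.17, 2.03)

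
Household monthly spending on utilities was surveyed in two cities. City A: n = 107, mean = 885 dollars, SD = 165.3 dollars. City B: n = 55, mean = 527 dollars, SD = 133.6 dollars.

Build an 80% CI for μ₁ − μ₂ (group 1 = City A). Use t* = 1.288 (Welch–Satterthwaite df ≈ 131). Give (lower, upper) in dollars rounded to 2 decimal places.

(326.98, 389.02)

Standard errors of each mean: 165.3/√107 = 15.9802 and 133.6/√55 = 18.0146.
SE(x̄₁ − x̄₂) = √(15.9802² + 18.0146²) = 24.0810 for independent samples with unequal variances.
With t* = 1.288, the margin is 1.288 × 24.0810 = 31.0163.
x̄₁ − x̄₂ = 885 − 527 = 358.0000; the interval is 358.0000 ± 31.0163 = (326.98, 389.02).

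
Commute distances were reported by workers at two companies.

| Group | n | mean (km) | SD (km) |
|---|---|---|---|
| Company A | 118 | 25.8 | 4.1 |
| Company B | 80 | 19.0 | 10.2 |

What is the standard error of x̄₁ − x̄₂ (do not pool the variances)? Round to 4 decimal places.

1.2012

Per-group SEs: s₁/√n₁ = 4.1/√118 = 0.3774, s₂/√n₂ = 10.2/√80 = 1.1404.
Unpooled SE of the difference: √(0.14243076 + 1.30051216) = 1.2012.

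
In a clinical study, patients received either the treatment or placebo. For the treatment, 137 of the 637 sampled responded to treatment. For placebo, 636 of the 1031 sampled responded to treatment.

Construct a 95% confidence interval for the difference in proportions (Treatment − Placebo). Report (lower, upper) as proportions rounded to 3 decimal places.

(-0.445, -0.358)

p̂₁ = 137/637 = 0.2151 and p̂₂ = 636/1031 = 0.6169.
SE₁ = √(p̂₁(1−p̂₁)/n₁) = √(0.2151·0.7849/637) = 0.01628; SE₂ = √(0.6169·0.3831/1031) = 0.01514.
Independent samples: SE of the difference = √(SE₁² + SE₂²) = √(0.0002650384 + 0.0002292196) = 0.02223.
z* for 95% confidence is 1.960, so the margin of error is 1.960 × 0.02223 = 0.04357.
Point estimate p̂₁ − p̂₂ = 0.2151 − 0.6169 = -0.4018.
-0.4018 ± 0.04357 → (-0.445, -0.358).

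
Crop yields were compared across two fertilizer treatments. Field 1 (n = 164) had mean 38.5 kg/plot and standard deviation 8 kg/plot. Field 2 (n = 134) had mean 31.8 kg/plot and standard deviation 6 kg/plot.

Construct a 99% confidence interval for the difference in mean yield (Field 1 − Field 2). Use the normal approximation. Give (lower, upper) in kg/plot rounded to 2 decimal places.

(4.61, 8.79)

Standard errors of each mean: 8/√164 = 0.6247 and 6/√134 = 0.5183.
SE(x̄₁ − x̄₂) = √(0.6247² + 0.5183²) = 0.8117 for independent samples with unequal variances.
With z* = 2.576, the margin is 2.576 × 0.8117 = 2.0909.
x̄₁ − x̄₂ = 38.5 − 31.8 = 6.7000; the interval is 6.7000 ± 2.0909 = (4.61, 8.79).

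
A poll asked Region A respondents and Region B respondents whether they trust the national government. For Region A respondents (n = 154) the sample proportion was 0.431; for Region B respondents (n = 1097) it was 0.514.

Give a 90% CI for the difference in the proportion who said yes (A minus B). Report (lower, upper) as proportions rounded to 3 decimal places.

(-0.153, -0.013)

Each SE is √(p̂(1−p̂)/n): √(0.4310·0.5690/154) = 0.03991 and √(0.5140·0.4860/1097) = 0.01509.
SE(p̂₁ − p̂₂) = √(SE₁² + SE₂²) = √(0.0015928081 + 0.0002277081) = 0.04267, since the two samples are independent.
At 90% confidence z* = 1.645; margin = 1.645 × 0.04267 = 0.07019.
The difference is 0.4310 − 0.5140 = -0.0830, so the interval is -0.0830 ± 0.07019 = (-0.153, -0.013).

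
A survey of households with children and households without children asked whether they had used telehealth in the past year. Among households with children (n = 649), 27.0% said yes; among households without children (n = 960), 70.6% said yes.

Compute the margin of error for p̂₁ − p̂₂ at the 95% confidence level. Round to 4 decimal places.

0.0447

SE₁ = √(p̂₁(1−p̂₁)/n₁) = √(0.2700·0.7300/649) = 0.01743; SE₂ = √(0.7060·0.2940/960) = 0.01470.
Independent samples: SE of the difference = √(SE₁² + SE₂²) = √(0.0003038049 + 0.00021609) = 0.02280.
z* for 95% confidence is 1.960, so the margin of error is 1.960 × 0.02280 = 0.04469.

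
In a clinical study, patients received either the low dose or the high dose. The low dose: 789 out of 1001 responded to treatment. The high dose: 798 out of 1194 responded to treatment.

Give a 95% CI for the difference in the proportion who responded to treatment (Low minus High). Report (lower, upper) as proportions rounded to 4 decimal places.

p̂₁ = 789/1001 = 0.7882 and p̂₂ = 798/1194 = 0.6683.
SE₁ = √(p̂₁(1−p̂₁)/n₁) = √(0.7882·0.2118/1001) = 0.01291; SE₂ = √(0.6683·0.3317/1194) = 0.01363.
Independent samples: SE of the difference = √(SE₁² + SE₂²) = √(0.0001666681 + 0.0001857769) = 0.01877.
z* for 95% confidence is 1.960, so the margin of error is 1.960 × 0.01877 = 0.03679.
Point estimate p̂₁ − p̂₂ = 0.7882 − 0.6683 = 0.1199.
0.1199 ± 0.03679 → (0.0831, 0.1567).

(0.0831, 0.1567)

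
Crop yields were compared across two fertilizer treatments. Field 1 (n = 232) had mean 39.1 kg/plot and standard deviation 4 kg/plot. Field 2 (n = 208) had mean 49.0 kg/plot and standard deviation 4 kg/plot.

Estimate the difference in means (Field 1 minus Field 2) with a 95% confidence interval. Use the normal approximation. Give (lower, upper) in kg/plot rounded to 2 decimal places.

(-10.65, -9.15)

SE₁ = s₁/√n₁ = 4/√232 = 0.2626; SE₂ = 4/√208 = 0.2774.
Independent samples, unequal variances: SE_diff = √(SE₁² + SE₂²) = √(0.06895876 + 0.07695076) = 0.3820.
z* = 1.960, so margin of error = 1.960 × 0.3820 = 0.7487.
Difference in means = 39.1 − 49.0 = -9.9000.
-9.9000 ± 0.7487 → (-10.65, -9.15).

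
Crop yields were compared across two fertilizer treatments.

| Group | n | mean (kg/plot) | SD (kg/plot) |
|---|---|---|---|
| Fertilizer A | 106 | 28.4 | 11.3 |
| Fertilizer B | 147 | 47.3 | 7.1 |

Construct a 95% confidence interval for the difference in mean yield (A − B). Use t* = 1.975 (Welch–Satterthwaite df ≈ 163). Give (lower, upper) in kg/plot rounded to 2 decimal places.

(-21.36, -16.44)

Standard errors of each mean: 11.3/√106 = 1.0976 and 7.1/√147 = 0.5856.
SE(x̄₁ − x̄₂) = √(1.0976² + 0.5856²) = 1.2440 for independent samples with unequal variances.
With t* = 1.975, the margin is 1.975 × 1.2440 = 2.4569.
x̄₁ − x̄₂ = 28.4 − 47.3 = -18.9000; the interval is -18.9000 ± 2.4569 = (-21.36, -16.44).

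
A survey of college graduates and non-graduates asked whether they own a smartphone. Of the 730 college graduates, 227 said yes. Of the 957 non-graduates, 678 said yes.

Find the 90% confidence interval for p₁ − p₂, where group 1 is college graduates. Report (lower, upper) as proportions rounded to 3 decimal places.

(-0.435, -0.360)

Sample proportions: 227/730 = 0.3110, 678/957 = 0.7085.
Each SE is √(p̂(1−p̂)/n): √(0.3110·0.6890/730) = 0.01713 and √(0.7085·0.2915/957) = 0.01469.
SE(p̂₁ − p̂₂) = √(SE₁² + SE₂²) = √(0.0002934369 + 0.0002157961) = 0.02257, since the two samples are independent.
At 90% confidence z* = 1.645; margin = 1.645 × 0.02257 = 0.03713.
The difference is 0.3110 − 0.7085 = -0.3975, so the interval is -0.3975 ± 0.03713 = (-0.435, -0.360).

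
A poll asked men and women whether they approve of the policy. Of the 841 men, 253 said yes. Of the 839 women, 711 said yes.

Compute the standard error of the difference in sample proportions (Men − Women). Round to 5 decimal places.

0.02010

First, p̂₁ = 253/841 = 0.3008; p̂₂ = 711/839 = 0.8474.
The two standard errors are √(0.3008×0.6992/841) = 0.01581 and √(0.8474×0.1526/839) = 0.01241.
Because the samples are independent, SE_diff = √(0.01581² + 0.01241²) = 0.02010.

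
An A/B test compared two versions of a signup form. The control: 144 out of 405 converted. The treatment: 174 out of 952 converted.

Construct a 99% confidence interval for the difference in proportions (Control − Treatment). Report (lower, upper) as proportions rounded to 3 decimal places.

(0.104, 0.242)

Sample proportions: 144/405 = 0.3556, 174/952 = 0.1828.
Each SE is √(p̂(1−p̂)/n): √(0.3556·0.6444/405) = 0.02379 and √(0.1828·0.8172/952) = 0.01253.
SE(p̂₁ − p̂₂) = √(SE₁² + SE₂²) = √(0.0005659641 + 0.0001570009) = 0.02689, since the two samples are independent.
At 99% confidence z* = 2.576; margin = 2.576 × 0.02689 = 0.06927.
The difference is 0.3556 − 0.1828 = 0.1728, so the interval is 0.1728 ± 0.06927 = (0.104, 0.242).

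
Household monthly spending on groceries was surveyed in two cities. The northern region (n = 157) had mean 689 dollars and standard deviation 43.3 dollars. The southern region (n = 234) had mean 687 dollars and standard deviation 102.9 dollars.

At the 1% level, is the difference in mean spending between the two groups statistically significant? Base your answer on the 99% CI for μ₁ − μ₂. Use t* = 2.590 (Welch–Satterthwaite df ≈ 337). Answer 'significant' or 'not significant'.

Per-group SEs: s₁/√n₁ = 43.3/√157 = 3.4557, s₂/√n₂ = 102.9/√234 = 6.7268.
Unpooled SE of the difference: √(11.94186249 + 45.24983824) = 7.5625.
Margin of error = t* · SE = 2.590 × 7.5625 = 19.5869.
x̄₁ − x̄₂ = 689 − 687 = 2.0000.
CI: 2.0000 ± 19.5869 = (-17.5869, 21.5869).
The interval (-17.5869, 21.5869) contains 0, so the difference is not significant.

not significant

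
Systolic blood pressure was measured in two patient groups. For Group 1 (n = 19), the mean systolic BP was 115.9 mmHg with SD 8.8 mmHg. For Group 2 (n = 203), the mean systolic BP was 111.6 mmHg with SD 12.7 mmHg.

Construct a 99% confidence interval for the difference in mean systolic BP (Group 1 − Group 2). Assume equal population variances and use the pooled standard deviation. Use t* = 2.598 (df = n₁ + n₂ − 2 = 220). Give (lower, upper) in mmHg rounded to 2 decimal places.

(-3.45, 12.05)

s_p = √[((n₁−1)s₁² + (n₂−1)s₂²)/(n₁+n₂−2)] = √[(18·8.8² + 202·12.7²)/220] = 12.4270.
SE = 12.4270·√(1/19 + 1/203) = 2.9814.
With t* = 2.598, margin = 2.598 × 2.9814 = 7.7457.
x̄₁ − x̄₂ = 115.9 − 111.6 = 4.3000; interval 4.3000 ± 7.7457 = (-3.45, 12.05).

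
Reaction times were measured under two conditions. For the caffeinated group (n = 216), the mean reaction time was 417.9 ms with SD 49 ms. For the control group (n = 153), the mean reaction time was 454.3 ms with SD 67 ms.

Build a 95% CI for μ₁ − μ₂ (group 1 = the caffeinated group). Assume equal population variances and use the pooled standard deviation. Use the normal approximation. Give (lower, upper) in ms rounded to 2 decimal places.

(-48.24, -24.56)

Pooled variance s_p² = [215·49² + 152·67²] / (216+153−2) = 3265.7847, so s_p = 57.1470.
SE_diff = s_p·√(1/n₁ + 1/n₂) = 57.1470·√(1/216 + 1/153) = 6.0386.
z* = 1.960; margin = 1.960 × 6.0386 = 11.8357.
Difference = 417.9 − 454.3 = -36.4000.
-36.4000 ± 11.8357 → (-48.24, -24.56).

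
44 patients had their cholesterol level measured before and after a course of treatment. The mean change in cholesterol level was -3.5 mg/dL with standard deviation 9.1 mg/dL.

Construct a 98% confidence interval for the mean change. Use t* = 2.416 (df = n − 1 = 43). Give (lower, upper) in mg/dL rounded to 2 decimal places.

(-6.81, -0.19)

Paired design: SE = s_d/√n = 9.1/√44 = 1.3719.
t* = 2.416; margin of error = 2.416 × 1.3719 = 3.3145.
-3.5 ± 3.3145 → (-6.81, -0.19).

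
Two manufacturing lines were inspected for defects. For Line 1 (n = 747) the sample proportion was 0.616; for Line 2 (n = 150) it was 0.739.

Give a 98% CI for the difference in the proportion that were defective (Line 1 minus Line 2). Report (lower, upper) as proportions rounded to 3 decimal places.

(-0.216, -0.030)

Each SE is √(p̂(1−p̂)/n): √(0.6160·0.3840/747) = 0.01779 and √(0.7390·0.2610/150) = 0.03586.
SE(p̂₁ − p̂₂) = √(SE₁² + SE₂²) = √(0.0003164841 + 0.0012859396) = 0.04003, since the two samples are independent.
At 98% confidence z* = 2.326; margin = 2.326 × 0.04003 = 0.09311.
The difference is 0.6160 − 0.7390 = -0.1230, so the interval is -0.1230 ± 0.09311 = (-0.216, -0.030).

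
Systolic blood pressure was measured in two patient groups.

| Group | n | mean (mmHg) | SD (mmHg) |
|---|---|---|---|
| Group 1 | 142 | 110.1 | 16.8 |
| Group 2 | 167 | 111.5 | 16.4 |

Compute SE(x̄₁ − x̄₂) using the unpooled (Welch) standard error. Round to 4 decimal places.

1.8969

Per-group SEs: s₁/√n₁ = 16.8/√142 = 1.4098, s₂/√n₂ = 16.4/√167 = 1.2691.
Unpooled SE of the difference: √(1.98753604 + 1.61061481) = 1.8969.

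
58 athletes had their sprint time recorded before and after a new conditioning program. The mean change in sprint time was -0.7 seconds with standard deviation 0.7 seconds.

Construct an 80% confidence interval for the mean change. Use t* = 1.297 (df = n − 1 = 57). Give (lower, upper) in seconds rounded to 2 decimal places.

(-0.82, -0.58)

This is a matched-pairs design, so SE = s_d/√n = 0.7/√58 = 0.0919.
Margin = 1.297 × 0.0919 = 0.1192; the interval is -0.7 ± 0.1192 = (-0.82, -0.58).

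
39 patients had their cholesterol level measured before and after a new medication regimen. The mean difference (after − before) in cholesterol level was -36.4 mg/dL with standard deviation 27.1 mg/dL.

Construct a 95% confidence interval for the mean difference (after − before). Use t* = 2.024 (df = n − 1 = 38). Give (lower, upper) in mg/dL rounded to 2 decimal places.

(-45.18, -27.62)

This is a matched-pairs design, so SE = s_d/√n = 27.1/√39 = 4.3395.
Margin = 2.024 × 4.3395 = 8.7831; the interval is -36.4 ± 8.7831 = (-45.18, -27.62).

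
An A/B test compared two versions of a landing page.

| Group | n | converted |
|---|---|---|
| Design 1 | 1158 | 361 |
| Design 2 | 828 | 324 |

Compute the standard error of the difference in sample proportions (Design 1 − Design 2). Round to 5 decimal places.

0.02175

First, p̂₁ = 361/1158 = 0.3117; p̂₂ = 324/828 = 0.3913.
The two standard errors are √(0.3117×0.6883/1158) = 0.01361 and √(0.3913×0.6087/828) = 0.01696.
Because the samples are independent, SE_diff = √(0.01361² + 0.01696²) = 0.02175.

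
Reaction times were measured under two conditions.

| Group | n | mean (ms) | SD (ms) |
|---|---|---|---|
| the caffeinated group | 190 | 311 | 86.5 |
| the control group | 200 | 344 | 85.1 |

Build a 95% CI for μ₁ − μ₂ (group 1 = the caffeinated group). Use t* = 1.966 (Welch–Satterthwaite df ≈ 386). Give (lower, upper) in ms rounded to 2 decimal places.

Per-group SEs: s₁/√n₁ = 86.5/√190 = 6.2754, s₂/√n₂ = 85.1/√200 = 6.0175.
Unpooled SE of the difference: √(39.38064516 + 36.21030625) = 8.6943.
Margin of error = t* · SE = 1.966 × 8.6943 = 17.0930.
x̄₁ − x̄₂ = 311 − 344 = -33.0000.
CI: -33.0000 ± 17.0930 = (-50.09, -15.91).

(-50.09, -15.91)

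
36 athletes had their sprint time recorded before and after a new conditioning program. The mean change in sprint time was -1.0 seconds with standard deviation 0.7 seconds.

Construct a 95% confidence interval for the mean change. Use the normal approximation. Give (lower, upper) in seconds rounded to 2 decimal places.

(-1.23, -0.77)

This is a matched-pairs design, so SE = s_d/√n = 0.7/√36 = 0.1167.
Margin = 1.960 × 0.1167 = 0.2287; the interval is -1.0 ± 0.2287 = (-1.23, -0.77).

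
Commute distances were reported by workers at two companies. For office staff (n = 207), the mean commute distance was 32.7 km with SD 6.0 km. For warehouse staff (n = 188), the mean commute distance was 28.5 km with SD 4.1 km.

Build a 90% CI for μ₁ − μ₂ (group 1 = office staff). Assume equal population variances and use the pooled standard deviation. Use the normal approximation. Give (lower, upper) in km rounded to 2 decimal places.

s_p = √[((n₁−1)s₁² + (n₂−1)s₂²)/(n₁+n₂−2)] = √[(206·6.0² + 187·4.1²)/393] = 5.1835.
SE = 5.1835·√(1/207 + 1/188) = 0.5222.
With z* = 1.645, margin = 1.645 × 0.5222 = 0.8590.
x̄₁ − x̄₂ = 32.7 − 28.5 = 4.2000; interval 4.2000 ± 0.8590 = (3.34, 5.06).

(3.34, 5.06)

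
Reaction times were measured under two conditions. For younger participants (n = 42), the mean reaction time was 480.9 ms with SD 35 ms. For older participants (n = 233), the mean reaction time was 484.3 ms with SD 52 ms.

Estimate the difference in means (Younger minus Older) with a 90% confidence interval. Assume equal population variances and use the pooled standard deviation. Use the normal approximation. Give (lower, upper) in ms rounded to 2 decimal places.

s_p = √[((n₁−1)s₁² + (n₂−1)s₂²)/(n₁+n₂−2)] = √[(41·35² + 232·52²)/273] = 49.8185.
SE = 49.8185·√(1/42 + 1/233) = 8.3513.
With z* = 1.645, margin = 1.645 × 8.3513 = 13.7379.
x̄₁ − x̄₂ = 480.9 − 484.3 = -3.4000; interval -3.4000 ± 13.7379 = (-17.14, 10.34).

(-17.14, 10.34)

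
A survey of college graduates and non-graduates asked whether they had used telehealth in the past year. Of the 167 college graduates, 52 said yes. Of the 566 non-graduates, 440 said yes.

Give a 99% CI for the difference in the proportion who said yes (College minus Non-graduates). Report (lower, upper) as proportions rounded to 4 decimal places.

(-0.5687, -0.3633)

p̂₁ = 52/167 = 0.3114 and p̂₂ = 440/566 = 0.7774.
SE₁ = √(p̂₁(1−p̂₁)/n₁) = √(0.3114·0.6886/167) = 0.03583; SE₂ = √(0.7774·0.2226/566) = 0.01749.
Independent samples: SE of the difference = √(SE₁² + SE₂²) = √(0.0012837889 + 0.0003059001) = 0.03987.
z* for 99% confidence is 2.576, so the margin of error is 2.576 × 0.03987 = 0.10271.
Point estimate p̂₁ − p̂₂ = 0.3114 − 0.7774 = -0.4660.
-0.4660 ± 0.10271 → (-0.5687, -0.3633).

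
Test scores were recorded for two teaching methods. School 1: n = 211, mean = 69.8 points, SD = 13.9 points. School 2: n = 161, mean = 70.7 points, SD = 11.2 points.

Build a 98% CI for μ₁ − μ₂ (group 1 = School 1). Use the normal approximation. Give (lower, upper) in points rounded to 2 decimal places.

Standard errors of each mean: 13.9/√211 = 0.9569 and 11.2/√161 = 0.8827.
SE(x̄₁ − x̄₂) = √(0.9569² + 0.8827²) = 1.3019 for independent samples with unequal variances.
With z* = 2.326, the margin is 2.326 × 1.3019 = 3.0282.
x̄₁ − x̄₂ = 69.8 − 70.7 = -0.9000; the interval is -0.9000 ± 3.0282 = (-3.93, 2.13).

(-3.93, 2.13)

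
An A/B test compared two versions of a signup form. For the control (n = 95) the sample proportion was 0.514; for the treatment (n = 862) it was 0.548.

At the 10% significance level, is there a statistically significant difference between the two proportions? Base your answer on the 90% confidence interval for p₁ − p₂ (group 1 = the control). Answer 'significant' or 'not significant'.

not significant

The two standard errors are √(0.5140×0.4860/95) = 0.05128 and √(0.5480×0.4520/862) = 0.01695.
Because the samples are independent, SE_diff = √(0.05128² + 0.01695²) = 0.05401.
Using z* = 1.645 for 90%, ME = 1.645 × 0.05401 = 0.08885.
p̂₁ − p̂₂ = -0.0340; interval -0.0340 ± 0.08885 gives (-0.12285, 0.05485).
The interval (-0.12285, 0.05485) contains 0, so the difference is not significant.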